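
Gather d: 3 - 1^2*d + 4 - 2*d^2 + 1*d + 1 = 8 - 2*d^2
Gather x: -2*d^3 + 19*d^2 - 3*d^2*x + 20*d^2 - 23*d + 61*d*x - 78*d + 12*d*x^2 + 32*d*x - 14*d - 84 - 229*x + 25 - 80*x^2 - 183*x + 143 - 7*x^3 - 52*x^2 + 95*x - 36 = -2*d^3 + 39*d^2 - 115*d - 7*x^3 + x^2*(12*d - 132) + x*(-3*d^2 + 93*d - 317) + 48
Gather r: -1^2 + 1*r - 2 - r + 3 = 0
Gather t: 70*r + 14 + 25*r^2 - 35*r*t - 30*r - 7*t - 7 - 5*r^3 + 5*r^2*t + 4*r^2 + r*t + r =-5*r^3 + 29*r^2 + 41*r + t*(5*r^2 - 34*r - 7) + 7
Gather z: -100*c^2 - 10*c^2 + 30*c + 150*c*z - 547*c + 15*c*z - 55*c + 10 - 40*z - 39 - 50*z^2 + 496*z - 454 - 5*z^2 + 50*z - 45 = -110*c^2 - 572*c - 55*z^2 + z*(165*c + 506) - 528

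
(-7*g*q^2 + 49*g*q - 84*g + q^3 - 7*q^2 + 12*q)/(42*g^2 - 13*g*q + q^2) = (q^2 - 7*q + 12)/(-6*g + q)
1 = 1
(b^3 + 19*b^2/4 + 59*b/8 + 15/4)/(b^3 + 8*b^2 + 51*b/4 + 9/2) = (4*b^2 + 13*b + 10)/(2*(2*b^2 + 13*b + 6))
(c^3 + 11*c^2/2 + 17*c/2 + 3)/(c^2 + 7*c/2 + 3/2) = c + 2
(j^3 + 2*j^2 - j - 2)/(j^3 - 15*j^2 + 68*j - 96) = (j^3 + 2*j^2 - j - 2)/(j^3 - 15*j^2 + 68*j - 96)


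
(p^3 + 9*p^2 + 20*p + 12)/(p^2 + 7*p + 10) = (p^2 + 7*p + 6)/(p + 5)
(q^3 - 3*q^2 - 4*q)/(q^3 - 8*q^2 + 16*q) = (q + 1)/(q - 4)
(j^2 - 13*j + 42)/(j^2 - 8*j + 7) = (j - 6)/(j - 1)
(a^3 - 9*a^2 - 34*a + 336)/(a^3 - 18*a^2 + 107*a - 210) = (a^2 - 2*a - 48)/(a^2 - 11*a + 30)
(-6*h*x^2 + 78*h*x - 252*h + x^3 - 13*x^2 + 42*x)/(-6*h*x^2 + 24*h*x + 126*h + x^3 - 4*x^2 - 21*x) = (x - 6)/(x + 3)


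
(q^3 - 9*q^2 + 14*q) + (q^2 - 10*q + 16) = q^3 - 8*q^2 + 4*q + 16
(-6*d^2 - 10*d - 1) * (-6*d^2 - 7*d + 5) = 36*d^4 + 102*d^3 + 46*d^2 - 43*d - 5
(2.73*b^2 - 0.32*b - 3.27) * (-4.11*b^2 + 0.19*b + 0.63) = -11.2203*b^4 + 1.8339*b^3 + 15.0988*b^2 - 0.8229*b - 2.0601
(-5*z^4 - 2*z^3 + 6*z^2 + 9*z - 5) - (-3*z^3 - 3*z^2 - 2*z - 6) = -5*z^4 + z^3 + 9*z^2 + 11*z + 1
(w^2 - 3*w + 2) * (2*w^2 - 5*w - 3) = 2*w^4 - 11*w^3 + 16*w^2 - w - 6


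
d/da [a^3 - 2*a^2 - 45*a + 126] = 3*a^2 - 4*a - 45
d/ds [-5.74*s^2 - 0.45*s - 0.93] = -11.48*s - 0.45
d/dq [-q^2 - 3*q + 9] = -2*q - 3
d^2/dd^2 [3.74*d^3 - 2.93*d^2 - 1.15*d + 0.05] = 22.44*d - 5.86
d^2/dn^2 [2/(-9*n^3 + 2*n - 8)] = 4*(27*n*(9*n^3 - 2*n + 8) - (27*n^2 - 2)^2)/(9*n^3 - 2*n + 8)^3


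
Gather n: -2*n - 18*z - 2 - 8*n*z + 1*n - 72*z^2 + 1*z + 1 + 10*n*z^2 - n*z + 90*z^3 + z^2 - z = n*(10*z^2 - 9*z - 1) + 90*z^3 - 71*z^2 - 18*z - 1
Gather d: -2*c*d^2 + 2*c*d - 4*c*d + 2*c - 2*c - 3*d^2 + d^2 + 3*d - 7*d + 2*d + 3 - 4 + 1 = d^2*(-2*c - 2) + d*(-2*c - 2)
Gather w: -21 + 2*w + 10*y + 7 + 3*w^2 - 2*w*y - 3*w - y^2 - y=3*w^2 + w*(-2*y - 1) - y^2 + 9*y - 14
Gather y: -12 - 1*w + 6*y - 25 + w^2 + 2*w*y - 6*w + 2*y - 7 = w^2 - 7*w + y*(2*w + 8) - 44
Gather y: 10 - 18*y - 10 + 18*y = 0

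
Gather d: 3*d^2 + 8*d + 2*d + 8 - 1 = 3*d^2 + 10*d + 7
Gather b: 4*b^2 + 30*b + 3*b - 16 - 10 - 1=4*b^2 + 33*b - 27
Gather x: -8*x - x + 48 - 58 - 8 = -9*x - 18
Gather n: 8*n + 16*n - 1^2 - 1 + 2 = 24*n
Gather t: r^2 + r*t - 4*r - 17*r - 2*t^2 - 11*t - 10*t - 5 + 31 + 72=r^2 - 21*r - 2*t^2 + t*(r - 21) + 98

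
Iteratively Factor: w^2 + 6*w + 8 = (w + 2)*(w + 4)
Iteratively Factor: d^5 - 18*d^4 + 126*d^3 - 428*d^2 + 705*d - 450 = (d - 5)*(d^4 - 13*d^3 + 61*d^2 - 123*d + 90) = (d - 5)*(d - 2)*(d^3 - 11*d^2 + 39*d - 45) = (d - 5)^2*(d - 2)*(d^2 - 6*d + 9) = (d - 5)^2*(d - 3)*(d - 2)*(d - 3)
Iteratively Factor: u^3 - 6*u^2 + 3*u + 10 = (u - 5)*(u^2 - u - 2) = (u - 5)*(u - 2)*(u + 1)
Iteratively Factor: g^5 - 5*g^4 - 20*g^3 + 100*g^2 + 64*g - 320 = (g - 5)*(g^4 - 20*g^2 + 64) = (g - 5)*(g - 2)*(g^3 + 2*g^2 - 16*g - 32) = (g - 5)*(g - 2)*(g + 4)*(g^2 - 2*g - 8) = (g - 5)*(g - 2)*(g + 2)*(g + 4)*(g - 4)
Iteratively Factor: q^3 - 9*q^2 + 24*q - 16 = (q - 4)*(q^2 - 5*q + 4) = (q - 4)^2*(q - 1)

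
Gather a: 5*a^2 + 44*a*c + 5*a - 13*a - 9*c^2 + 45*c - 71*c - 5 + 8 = 5*a^2 + a*(44*c - 8) - 9*c^2 - 26*c + 3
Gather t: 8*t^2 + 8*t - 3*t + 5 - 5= 8*t^2 + 5*t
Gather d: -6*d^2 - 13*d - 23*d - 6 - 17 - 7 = -6*d^2 - 36*d - 30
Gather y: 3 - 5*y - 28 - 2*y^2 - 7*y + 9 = -2*y^2 - 12*y - 16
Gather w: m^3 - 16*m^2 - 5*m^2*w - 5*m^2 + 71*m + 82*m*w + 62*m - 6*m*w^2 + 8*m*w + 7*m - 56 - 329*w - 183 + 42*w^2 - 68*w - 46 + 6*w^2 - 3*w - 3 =m^3 - 21*m^2 + 140*m + w^2*(48 - 6*m) + w*(-5*m^2 + 90*m - 400) - 288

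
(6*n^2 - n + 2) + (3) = 6*n^2 - n + 5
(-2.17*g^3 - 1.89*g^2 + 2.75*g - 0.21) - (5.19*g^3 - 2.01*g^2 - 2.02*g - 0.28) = -7.36*g^3 + 0.12*g^2 + 4.77*g + 0.07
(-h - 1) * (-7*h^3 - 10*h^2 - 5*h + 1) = 7*h^4 + 17*h^3 + 15*h^2 + 4*h - 1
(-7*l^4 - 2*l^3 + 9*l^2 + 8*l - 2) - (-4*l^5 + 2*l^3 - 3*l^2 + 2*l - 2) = 4*l^5 - 7*l^4 - 4*l^3 + 12*l^2 + 6*l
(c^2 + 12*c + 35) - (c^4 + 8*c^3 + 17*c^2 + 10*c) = -c^4 - 8*c^3 - 16*c^2 + 2*c + 35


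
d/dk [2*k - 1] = 2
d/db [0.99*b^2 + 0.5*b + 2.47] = 1.98*b + 0.5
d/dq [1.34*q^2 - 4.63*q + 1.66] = 2.68*q - 4.63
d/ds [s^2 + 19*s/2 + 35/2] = 2*s + 19/2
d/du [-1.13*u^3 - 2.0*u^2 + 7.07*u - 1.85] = -3.39*u^2 - 4.0*u + 7.07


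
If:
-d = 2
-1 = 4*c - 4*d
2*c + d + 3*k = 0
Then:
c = -9/4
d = -2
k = 13/6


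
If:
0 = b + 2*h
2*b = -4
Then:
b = -2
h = 1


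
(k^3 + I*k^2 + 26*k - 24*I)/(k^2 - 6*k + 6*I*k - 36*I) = (k^2 - 5*I*k - 4)/(k - 6)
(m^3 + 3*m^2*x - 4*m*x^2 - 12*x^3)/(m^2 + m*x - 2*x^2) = (-m^2 - m*x + 6*x^2)/(-m + x)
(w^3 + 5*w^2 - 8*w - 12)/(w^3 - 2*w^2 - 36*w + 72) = (w + 1)/(w - 6)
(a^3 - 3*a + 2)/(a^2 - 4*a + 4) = (a^3 - 3*a + 2)/(a^2 - 4*a + 4)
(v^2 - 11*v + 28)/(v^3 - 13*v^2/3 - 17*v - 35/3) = 3*(v - 4)/(3*v^2 + 8*v + 5)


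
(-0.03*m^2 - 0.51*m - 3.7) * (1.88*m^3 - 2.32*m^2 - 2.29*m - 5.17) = -0.0564*m^5 - 0.8892*m^4 - 5.7041*m^3 + 9.907*m^2 + 11.1097*m + 19.129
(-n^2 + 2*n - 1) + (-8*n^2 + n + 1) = -9*n^2 + 3*n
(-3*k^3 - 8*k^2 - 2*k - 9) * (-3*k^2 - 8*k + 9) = 9*k^5 + 48*k^4 + 43*k^3 - 29*k^2 + 54*k - 81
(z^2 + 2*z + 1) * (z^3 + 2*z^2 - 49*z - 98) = z^5 + 4*z^4 - 44*z^3 - 194*z^2 - 245*z - 98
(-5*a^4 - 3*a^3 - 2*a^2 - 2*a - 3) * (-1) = 5*a^4 + 3*a^3 + 2*a^2 + 2*a + 3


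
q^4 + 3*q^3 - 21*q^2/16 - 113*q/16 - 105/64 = (q - 3/2)*(q + 1/4)*(q + 7/4)*(q + 5/2)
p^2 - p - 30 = (p - 6)*(p + 5)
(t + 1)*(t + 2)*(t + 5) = t^3 + 8*t^2 + 17*t + 10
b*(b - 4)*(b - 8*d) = b^3 - 8*b^2*d - 4*b^2 + 32*b*d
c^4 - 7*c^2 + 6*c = c*(c - 2)*(c - 1)*(c + 3)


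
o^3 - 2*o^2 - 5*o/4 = o*(o - 5/2)*(o + 1/2)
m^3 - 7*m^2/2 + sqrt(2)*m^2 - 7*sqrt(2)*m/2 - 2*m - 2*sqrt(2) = (m - 4)*(m + 1/2)*(m + sqrt(2))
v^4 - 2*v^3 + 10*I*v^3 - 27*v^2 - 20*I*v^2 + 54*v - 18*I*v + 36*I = (v - 2)*(v + I)*(v + 3*I)*(v + 6*I)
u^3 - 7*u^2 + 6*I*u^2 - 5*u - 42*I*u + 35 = (u - 7)*(u + I)*(u + 5*I)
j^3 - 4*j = j*(j - 2)*(j + 2)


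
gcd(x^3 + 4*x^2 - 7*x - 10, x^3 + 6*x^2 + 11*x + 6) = x + 1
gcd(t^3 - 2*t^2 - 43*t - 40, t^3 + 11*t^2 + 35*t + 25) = t^2 + 6*t + 5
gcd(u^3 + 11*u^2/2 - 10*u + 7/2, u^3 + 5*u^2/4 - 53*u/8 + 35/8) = u - 1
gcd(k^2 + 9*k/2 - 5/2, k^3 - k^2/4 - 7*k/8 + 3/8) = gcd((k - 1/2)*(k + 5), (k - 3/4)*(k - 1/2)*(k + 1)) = k - 1/2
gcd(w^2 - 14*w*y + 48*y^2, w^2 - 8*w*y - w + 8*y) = -w + 8*y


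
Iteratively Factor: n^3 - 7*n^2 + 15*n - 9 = (n - 3)*(n^2 - 4*n + 3) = (n - 3)^2*(n - 1)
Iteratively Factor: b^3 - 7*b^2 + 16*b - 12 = (b - 2)*(b^2 - 5*b + 6) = (b - 2)^2*(b - 3)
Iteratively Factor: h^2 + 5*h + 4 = (h + 1)*(h + 4)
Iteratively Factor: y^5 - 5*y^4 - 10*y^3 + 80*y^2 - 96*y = (y - 3)*(y^4 - 2*y^3 - 16*y^2 + 32*y) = (y - 4)*(y - 3)*(y^3 + 2*y^2 - 8*y) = y*(y - 4)*(y - 3)*(y^2 + 2*y - 8) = y*(y - 4)*(y - 3)*(y - 2)*(y + 4)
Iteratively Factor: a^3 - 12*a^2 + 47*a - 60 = (a - 5)*(a^2 - 7*a + 12) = (a - 5)*(a - 3)*(a - 4)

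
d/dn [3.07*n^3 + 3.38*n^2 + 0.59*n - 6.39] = 9.21*n^2 + 6.76*n + 0.59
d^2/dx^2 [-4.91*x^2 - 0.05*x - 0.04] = -9.82000000000000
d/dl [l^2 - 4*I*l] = 2*l - 4*I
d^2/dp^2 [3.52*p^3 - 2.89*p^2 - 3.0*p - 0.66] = 21.12*p - 5.78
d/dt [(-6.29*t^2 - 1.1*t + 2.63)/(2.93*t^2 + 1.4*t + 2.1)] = (-5.583*t^2 - 41.8298*t - 5.992)/(8.5849*t^4 + 8.204*t^3 + 14.266*t^2 + 5.88*t + 4.41)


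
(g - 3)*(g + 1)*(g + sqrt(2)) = g^3 - 2*g^2 + sqrt(2)*g^2 - 3*g - 2*sqrt(2)*g - 3*sqrt(2)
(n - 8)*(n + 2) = n^2 - 6*n - 16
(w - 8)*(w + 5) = w^2 - 3*w - 40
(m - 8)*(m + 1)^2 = m^3 - 6*m^2 - 15*m - 8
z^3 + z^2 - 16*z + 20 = (z - 2)^2*(z + 5)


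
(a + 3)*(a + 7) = a^2 + 10*a + 21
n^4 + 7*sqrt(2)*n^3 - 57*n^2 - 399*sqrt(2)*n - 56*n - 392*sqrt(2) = (n - 8)*(n + 1)*(n + 7)*(n + 7*sqrt(2))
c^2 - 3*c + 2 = (c - 2)*(c - 1)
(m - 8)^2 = m^2 - 16*m + 64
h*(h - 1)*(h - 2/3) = h^3 - 5*h^2/3 + 2*h/3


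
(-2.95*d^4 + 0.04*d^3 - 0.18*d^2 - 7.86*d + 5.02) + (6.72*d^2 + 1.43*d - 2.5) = -2.95*d^4 + 0.04*d^3 + 6.54*d^2 - 6.43*d + 2.52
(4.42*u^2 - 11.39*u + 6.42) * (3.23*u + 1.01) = 14.2766*u^3 - 32.3255*u^2 + 9.2327*u + 6.4842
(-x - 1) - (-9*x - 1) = 8*x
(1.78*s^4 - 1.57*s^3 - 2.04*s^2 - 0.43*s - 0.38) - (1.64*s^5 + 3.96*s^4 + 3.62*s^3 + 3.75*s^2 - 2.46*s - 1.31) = -1.64*s^5 - 2.18*s^4 - 5.19*s^3 - 5.79*s^2 + 2.03*s + 0.93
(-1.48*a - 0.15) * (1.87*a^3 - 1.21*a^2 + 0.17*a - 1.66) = -2.7676*a^4 + 1.5103*a^3 - 0.0701*a^2 + 2.4313*a + 0.249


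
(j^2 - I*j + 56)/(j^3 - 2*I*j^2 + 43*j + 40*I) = (j + 7*I)/(j^2 + 6*I*j - 5)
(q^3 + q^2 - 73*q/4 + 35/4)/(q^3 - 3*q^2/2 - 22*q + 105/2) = (q - 1/2)/(q - 3)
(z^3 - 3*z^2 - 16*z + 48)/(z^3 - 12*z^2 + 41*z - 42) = (z^2 - 16)/(z^2 - 9*z + 14)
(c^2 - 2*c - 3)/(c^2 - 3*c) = (c + 1)/c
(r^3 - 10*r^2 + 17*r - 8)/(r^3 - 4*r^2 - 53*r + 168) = (r^2 - 2*r + 1)/(r^2 + 4*r - 21)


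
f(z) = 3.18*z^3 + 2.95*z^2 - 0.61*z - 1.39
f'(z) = 9.54*z^2 + 5.9*z - 0.61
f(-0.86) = -0.71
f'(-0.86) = 1.37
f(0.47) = -0.69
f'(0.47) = 4.27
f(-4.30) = -197.05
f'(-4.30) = 150.41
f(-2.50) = -31.12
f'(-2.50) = 44.26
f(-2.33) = -24.18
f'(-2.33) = 37.43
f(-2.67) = -39.26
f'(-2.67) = 51.65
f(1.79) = 25.21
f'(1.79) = 40.52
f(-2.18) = -18.99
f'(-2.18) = 31.87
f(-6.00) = -578.41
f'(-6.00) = 307.43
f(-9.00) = -2075.17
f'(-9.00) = 719.03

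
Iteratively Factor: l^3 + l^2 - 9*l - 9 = (l + 1)*(l^2 - 9) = (l - 3)*(l + 1)*(l + 3)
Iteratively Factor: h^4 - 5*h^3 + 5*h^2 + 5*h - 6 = (h + 1)*(h^3 - 6*h^2 + 11*h - 6) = (h - 1)*(h + 1)*(h^2 - 5*h + 6) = (h - 2)*(h - 1)*(h + 1)*(h - 3)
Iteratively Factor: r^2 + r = (r + 1)*(r)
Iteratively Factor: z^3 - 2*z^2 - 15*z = (z - 5)*(z^2 + 3*z) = z*(z - 5)*(z + 3)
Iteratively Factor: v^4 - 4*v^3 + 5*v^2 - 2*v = (v - 1)*(v^3 - 3*v^2 + 2*v) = (v - 1)^2*(v^2 - 2*v) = (v - 2)*(v - 1)^2*(v)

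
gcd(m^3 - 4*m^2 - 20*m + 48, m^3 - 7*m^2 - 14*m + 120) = m^2 - 2*m - 24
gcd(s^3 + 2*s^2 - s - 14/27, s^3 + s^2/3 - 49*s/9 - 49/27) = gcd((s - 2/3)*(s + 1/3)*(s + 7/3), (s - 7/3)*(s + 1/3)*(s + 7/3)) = s^2 + 8*s/3 + 7/9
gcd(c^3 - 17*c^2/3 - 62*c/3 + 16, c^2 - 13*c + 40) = c - 8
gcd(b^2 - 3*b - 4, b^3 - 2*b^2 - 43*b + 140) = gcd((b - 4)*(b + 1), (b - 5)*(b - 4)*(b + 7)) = b - 4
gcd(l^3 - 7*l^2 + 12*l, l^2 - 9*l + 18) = l - 3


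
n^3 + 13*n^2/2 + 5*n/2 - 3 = (n - 1/2)*(n + 1)*(n + 6)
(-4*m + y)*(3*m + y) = -12*m^2 - m*y + y^2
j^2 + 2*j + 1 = (j + 1)^2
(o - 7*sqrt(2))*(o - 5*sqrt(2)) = o^2 - 12*sqrt(2)*o + 70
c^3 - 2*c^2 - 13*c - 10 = (c - 5)*(c + 1)*(c + 2)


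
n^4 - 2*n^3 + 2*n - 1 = (n - 1)^3*(n + 1)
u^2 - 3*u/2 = u*(u - 3/2)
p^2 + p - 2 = (p - 1)*(p + 2)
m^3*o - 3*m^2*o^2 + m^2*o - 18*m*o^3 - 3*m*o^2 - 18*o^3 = (m - 6*o)*(m + 3*o)*(m*o + o)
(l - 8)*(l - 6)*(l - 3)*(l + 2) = l^4 - 15*l^3 + 56*l^2 + 36*l - 288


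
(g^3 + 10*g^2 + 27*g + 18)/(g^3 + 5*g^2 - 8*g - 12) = (g + 3)/(g - 2)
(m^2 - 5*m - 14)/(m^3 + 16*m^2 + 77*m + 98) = (m - 7)/(m^2 + 14*m + 49)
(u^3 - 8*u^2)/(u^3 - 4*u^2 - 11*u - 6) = u^2*(8 - u)/(-u^3 + 4*u^2 + 11*u + 6)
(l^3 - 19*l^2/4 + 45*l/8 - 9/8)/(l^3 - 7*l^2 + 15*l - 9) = (8*l^2 - 14*l + 3)/(8*(l^2 - 4*l + 3))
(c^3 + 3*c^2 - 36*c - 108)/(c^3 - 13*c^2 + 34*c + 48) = (c^2 + 9*c + 18)/(c^2 - 7*c - 8)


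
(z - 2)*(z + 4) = z^2 + 2*z - 8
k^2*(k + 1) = k^3 + k^2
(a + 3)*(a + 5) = a^2 + 8*a + 15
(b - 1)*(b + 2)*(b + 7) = b^3 + 8*b^2 + 5*b - 14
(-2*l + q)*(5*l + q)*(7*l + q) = -70*l^3 + 11*l^2*q + 10*l*q^2 + q^3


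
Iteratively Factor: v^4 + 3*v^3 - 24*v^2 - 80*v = (v + 4)*(v^3 - v^2 - 20*v) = (v - 5)*(v + 4)*(v^2 + 4*v) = (v - 5)*(v + 4)^2*(v)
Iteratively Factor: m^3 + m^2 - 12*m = (m)*(m^2 + m - 12) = m*(m + 4)*(m - 3)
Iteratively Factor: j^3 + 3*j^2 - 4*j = (j - 1)*(j^2 + 4*j) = j*(j - 1)*(j + 4)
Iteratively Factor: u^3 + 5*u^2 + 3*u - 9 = (u - 1)*(u^2 + 6*u + 9) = (u - 1)*(u + 3)*(u + 3)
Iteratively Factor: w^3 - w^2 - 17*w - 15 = (w - 5)*(w^2 + 4*w + 3) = (w - 5)*(w + 1)*(w + 3)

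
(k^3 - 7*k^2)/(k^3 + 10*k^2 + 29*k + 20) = k^2*(k - 7)/(k^3 + 10*k^2 + 29*k + 20)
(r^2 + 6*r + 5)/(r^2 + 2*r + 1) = (r + 5)/(r + 1)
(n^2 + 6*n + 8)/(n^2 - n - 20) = (n + 2)/(n - 5)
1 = 1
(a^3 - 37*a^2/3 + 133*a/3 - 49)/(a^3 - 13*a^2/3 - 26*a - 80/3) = (-3*a^3 + 37*a^2 - 133*a + 147)/(-3*a^3 + 13*a^2 + 78*a + 80)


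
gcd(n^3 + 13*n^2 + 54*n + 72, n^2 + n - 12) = n + 4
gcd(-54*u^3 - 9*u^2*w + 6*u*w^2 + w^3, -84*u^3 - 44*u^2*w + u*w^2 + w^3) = 6*u + w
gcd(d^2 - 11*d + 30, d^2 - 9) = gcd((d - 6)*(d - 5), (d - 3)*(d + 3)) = 1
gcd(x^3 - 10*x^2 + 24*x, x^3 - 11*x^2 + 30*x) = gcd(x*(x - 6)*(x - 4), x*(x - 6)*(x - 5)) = x^2 - 6*x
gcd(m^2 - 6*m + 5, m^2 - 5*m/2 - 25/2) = m - 5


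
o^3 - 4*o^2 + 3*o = o*(o - 3)*(o - 1)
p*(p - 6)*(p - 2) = p^3 - 8*p^2 + 12*p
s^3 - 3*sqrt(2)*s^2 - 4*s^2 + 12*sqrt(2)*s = s*(s - 4)*(s - 3*sqrt(2))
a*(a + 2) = a^2 + 2*a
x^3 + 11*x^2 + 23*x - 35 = (x - 1)*(x + 5)*(x + 7)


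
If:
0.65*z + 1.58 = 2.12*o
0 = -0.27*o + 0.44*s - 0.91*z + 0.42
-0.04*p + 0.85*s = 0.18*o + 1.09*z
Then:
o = 0.306603773584906*z + 0.745283018867924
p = 19.3171901801029*z - 13.9195433104631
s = 2.25632504288165*z - 0.49721269296741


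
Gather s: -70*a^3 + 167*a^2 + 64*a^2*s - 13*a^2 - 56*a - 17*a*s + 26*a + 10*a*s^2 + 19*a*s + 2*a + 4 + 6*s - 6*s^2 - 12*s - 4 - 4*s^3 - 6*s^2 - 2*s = -70*a^3 + 154*a^2 - 28*a - 4*s^3 + s^2*(10*a - 12) + s*(64*a^2 + 2*a - 8)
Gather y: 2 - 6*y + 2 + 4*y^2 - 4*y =4*y^2 - 10*y + 4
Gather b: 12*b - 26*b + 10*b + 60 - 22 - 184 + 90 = -4*b - 56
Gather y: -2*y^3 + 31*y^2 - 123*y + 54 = -2*y^3 + 31*y^2 - 123*y + 54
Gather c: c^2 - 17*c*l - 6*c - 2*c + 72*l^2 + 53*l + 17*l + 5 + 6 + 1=c^2 + c*(-17*l - 8) + 72*l^2 + 70*l + 12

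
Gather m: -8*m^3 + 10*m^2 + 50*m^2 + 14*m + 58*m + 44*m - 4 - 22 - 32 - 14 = -8*m^3 + 60*m^2 + 116*m - 72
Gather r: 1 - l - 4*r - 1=-l - 4*r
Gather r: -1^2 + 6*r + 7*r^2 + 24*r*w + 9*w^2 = 7*r^2 + r*(24*w + 6) + 9*w^2 - 1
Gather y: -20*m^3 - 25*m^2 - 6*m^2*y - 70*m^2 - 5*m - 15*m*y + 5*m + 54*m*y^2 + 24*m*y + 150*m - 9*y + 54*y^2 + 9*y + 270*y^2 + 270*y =-20*m^3 - 95*m^2 + 150*m + y^2*(54*m + 324) + y*(-6*m^2 + 9*m + 270)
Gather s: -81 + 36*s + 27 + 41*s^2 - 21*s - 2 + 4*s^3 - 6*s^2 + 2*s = 4*s^3 + 35*s^2 + 17*s - 56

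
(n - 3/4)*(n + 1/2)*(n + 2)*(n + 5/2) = n^4 + 17*n^3/4 + 7*n^2/2 - 47*n/16 - 15/8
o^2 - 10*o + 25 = (o - 5)^2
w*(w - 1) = w^2 - w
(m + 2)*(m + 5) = m^2 + 7*m + 10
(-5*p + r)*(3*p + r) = -15*p^2 - 2*p*r + r^2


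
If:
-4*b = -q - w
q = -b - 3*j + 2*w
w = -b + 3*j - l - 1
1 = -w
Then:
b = q/4 - 1/4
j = -5*q/12 - 7/12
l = -3*q/2 - 3/2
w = -1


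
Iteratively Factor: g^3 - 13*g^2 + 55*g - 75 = (g - 5)*(g^2 - 8*g + 15) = (g - 5)^2*(g - 3)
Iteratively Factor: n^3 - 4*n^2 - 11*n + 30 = (n + 3)*(n^2 - 7*n + 10) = (n - 2)*(n + 3)*(n - 5)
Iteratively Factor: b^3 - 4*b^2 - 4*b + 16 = (b - 4)*(b^2 - 4) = (b - 4)*(b - 2)*(b + 2)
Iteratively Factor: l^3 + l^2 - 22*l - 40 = (l - 5)*(l^2 + 6*l + 8) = (l - 5)*(l + 2)*(l + 4)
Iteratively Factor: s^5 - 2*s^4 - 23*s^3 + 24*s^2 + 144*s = (s - 4)*(s^4 + 2*s^3 - 15*s^2 - 36*s) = s*(s - 4)*(s^3 + 2*s^2 - 15*s - 36) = s*(s - 4)*(s + 3)*(s^2 - s - 12) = s*(s - 4)*(s + 3)^2*(s - 4)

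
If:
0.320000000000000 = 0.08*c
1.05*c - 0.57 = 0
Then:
No Solution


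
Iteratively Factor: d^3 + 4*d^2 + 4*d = (d + 2)*(d^2 + 2*d) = (d + 2)^2*(d)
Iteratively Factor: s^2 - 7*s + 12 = (s - 3)*(s - 4)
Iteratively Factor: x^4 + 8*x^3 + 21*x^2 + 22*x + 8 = (x + 4)*(x^3 + 4*x^2 + 5*x + 2) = (x + 1)*(x + 4)*(x^2 + 3*x + 2) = (x + 1)^2*(x + 4)*(x + 2)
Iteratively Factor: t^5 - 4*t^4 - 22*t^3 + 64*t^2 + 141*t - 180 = (t - 5)*(t^4 + t^3 - 17*t^2 - 21*t + 36) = (t - 5)*(t - 4)*(t^3 + 5*t^2 + 3*t - 9) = (t - 5)*(t - 4)*(t + 3)*(t^2 + 2*t - 3) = (t - 5)*(t - 4)*(t + 3)^2*(t - 1)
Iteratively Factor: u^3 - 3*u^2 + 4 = (u - 2)*(u^2 - u - 2) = (u - 2)*(u + 1)*(u - 2)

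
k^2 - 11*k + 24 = (k - 8)*(k - 3)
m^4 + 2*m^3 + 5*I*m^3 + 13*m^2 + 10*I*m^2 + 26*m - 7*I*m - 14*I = (m + 2)*(m - I)^2*(m + 7*I)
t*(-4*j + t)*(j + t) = -4*j^2*t - 3*j*t^2 + t^3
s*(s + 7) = s^2 + 7*s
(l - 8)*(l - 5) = l^2 - 13*l + 40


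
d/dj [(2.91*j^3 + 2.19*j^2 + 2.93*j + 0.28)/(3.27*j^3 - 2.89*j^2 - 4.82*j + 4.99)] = (-3.5527136788005e-15*j^5 - 15.5712*j^4 - 47.2146*j^3 + 38.7278*j^2 + 23.4746*j + 15.9703)/(10.6929*j^6 - 18.9006*j^5 - 23.1707*j^4 + 60.4942*j^3 - 5.6098*j^2 - 48.1036*j + 24.9001)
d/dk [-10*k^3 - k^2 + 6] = 2*k*(-15*k - 1)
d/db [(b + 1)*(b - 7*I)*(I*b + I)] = I*(b + 1)*(3*b + 1 - 14*I)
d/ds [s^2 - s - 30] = 2*s - 1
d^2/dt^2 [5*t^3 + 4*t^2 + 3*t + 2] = 30*t + 8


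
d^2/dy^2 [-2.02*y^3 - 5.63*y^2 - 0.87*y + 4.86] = -12.12*y - 11.26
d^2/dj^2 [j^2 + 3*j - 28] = 2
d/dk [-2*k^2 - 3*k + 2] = -4*k - 3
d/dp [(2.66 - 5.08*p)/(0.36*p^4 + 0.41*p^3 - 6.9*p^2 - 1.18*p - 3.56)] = (5.4864*p^4 + 0.3352*p^3 - 38.3238*p^2 + 36.708*p + 21.2236)/(0.1296*p^8 + 0.2952*p^7 - 4.7999*p^6 - 6.5076*p^5 + 44.0792*p^4 + 13.3648*p^3 + 50.5204*p^2 + 8.4016*p + 12.6736)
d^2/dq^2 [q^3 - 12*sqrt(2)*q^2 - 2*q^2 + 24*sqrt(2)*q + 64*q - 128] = 6*q - 24*sqrt(2) - 4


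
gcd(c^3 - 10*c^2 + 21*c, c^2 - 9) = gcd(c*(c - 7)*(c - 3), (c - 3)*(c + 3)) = c - 3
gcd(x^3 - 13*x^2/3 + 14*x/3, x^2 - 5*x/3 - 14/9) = x - 7/3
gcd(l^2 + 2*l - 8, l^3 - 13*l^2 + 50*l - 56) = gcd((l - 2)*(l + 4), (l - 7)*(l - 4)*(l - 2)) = l - 2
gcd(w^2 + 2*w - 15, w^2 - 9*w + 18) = w - 3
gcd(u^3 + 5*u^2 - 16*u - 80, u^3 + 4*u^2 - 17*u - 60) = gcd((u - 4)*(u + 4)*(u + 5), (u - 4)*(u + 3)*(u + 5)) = u^2 + u - 20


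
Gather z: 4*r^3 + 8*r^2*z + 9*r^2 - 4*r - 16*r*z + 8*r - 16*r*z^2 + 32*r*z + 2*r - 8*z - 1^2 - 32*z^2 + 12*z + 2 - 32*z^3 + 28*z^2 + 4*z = 4*r^3 + 9*r^2 + 6*r - 32*z^3 + z^2*(-16*r - 4) + z*(8*r^2 + 16*r + 8) + 1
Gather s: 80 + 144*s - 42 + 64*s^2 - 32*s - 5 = 64*s^2 + 112*s + 33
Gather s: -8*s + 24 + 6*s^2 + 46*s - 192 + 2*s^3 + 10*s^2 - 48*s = 2*s^3 + 16*s^2 - 10*s - 168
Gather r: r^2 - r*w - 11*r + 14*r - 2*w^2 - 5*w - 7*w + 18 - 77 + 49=r^2 + r*(3 - w) - 2*w^2 - 12*w - 10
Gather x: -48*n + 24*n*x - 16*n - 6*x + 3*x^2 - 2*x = -64*n + 3*x^2 + x*(24*n - 8)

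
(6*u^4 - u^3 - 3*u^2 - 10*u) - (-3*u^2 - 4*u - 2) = 6*u^4 - u^3 - 6*u + 2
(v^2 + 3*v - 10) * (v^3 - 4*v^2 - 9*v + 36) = v^5 - v^4 - 31*v^3 + 49*v^2 + 198*v - 360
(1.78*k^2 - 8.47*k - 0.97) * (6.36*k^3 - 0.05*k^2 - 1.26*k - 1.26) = 11.3208*k^5 - 53.9582*k^4 - 7.9885*k^3 + 8.4779*k^2 + 11.8944*k + 1.2222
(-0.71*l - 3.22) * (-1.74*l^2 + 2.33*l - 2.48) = 1.2354*l^3 + 3.9485*l^2 - 5.7418*l + 7.9856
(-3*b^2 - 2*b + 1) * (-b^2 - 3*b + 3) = 3*b^4 + 11*b^3 - 4*b^2 - 9*b + 3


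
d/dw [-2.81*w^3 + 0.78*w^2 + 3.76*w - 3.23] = -8.43*w^2 + 1.56*w + 3.76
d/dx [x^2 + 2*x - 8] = 2*x + 2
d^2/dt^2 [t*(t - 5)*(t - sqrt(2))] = 6*t - 10 - 2*sqrt(2)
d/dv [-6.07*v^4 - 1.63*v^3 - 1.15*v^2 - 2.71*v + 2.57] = -24.28*v^3 - 4.89*v^2 - 2.3*v - 2.71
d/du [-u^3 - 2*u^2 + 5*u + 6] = -3*u^2 - 4*u + 5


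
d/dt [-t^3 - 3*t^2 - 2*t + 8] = -3*t^2 - 6*t - 2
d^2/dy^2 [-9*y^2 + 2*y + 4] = -18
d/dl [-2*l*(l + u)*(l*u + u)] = 2*u*(-3*l^2 - 2*l*u - 2*l - u)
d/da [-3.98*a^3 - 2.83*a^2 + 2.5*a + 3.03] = -11.94*a^2 - 5.66*a + 2.5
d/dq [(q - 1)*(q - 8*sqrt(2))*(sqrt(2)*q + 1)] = 3*sqrt(2)*q^2 - 30*q - 2*sqrt(2)*q - 8*sqrt(2) + 15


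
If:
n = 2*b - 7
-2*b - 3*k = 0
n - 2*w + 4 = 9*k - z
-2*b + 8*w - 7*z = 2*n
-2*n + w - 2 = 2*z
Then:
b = 19/26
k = -19/39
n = -72/13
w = 64/13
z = 7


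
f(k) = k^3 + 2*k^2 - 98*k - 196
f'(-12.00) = 286.00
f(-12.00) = -460.00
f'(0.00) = -98.00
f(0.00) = -196.00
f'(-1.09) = -98.80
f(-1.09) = -88.10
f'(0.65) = -94.13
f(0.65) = -258.58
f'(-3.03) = -82.58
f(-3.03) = 91.48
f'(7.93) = 122.37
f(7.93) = -348.69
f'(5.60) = 18.48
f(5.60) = -506.46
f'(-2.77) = -86.06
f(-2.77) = 69.55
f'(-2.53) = -88.92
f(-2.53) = 48.55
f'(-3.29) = -78.69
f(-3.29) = 112.46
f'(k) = 3*k^2 + 4*k - 98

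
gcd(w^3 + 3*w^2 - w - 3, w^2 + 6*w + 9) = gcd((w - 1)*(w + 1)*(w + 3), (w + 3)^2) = w + 3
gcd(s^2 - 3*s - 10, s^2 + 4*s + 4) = s + 2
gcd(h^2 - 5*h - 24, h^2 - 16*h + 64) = h - 8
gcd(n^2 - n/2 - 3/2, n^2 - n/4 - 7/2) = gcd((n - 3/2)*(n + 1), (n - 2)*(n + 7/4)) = 1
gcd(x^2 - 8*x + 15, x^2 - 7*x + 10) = x - 5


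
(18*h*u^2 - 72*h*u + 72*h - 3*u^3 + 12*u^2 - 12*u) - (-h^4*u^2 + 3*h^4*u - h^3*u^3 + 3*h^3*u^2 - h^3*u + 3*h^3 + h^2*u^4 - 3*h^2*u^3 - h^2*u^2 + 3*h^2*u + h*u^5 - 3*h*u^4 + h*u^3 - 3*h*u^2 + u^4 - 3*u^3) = h^4*u^2 - 3*h^4*u + h^3*u^3 - 3*h^3*u^2 + h^3*u - 3*h^3 - h^2*u^4 + 3*h^2*u^3 + h^2*u^2 - 3*h^2*u - h*u^5 + 3*h*u^4 - h*u^3 + 21*h*u^2 - 72*h*u + 72*h - u^4 + 12*u^2 - 12*u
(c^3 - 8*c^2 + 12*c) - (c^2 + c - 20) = c^3 - 9*c^2 + 11*c + 20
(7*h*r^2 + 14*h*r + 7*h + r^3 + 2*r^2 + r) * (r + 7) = 7*h*r^3 + 63*h*r^2 + 105*h*r + 49*h + r^4 + 9*r^3 + 15*r^2 + 7*r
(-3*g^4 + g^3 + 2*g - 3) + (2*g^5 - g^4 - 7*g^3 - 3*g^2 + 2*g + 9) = 2*g^5 - 4*g^4 - 6*g^3 - 3*g^2 + 4*g + 6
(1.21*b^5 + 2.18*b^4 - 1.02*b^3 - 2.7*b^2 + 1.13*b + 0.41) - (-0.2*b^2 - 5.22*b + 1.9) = 1.21*b^5 + 2.18*b^4 - 1.02*b^3 - 2.5*b^2 + 6.35*b - 1.49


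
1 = 1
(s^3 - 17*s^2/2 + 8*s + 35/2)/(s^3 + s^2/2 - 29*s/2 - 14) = (2*s^2 - 19*s + 35)/(2*s^2 - s - 28)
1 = 1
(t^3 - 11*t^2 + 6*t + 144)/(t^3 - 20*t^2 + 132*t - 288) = (t + 3)/(t - 6)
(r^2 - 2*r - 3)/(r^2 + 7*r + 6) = (r - 3)/(r + 6)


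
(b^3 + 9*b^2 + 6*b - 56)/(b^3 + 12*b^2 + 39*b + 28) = (b - 2)/(b + 1)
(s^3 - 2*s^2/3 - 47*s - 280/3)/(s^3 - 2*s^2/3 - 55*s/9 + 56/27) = 9*(s^2 - 3*s - 40)/(9*s^2 - 27*s + 8)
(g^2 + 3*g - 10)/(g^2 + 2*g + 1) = (g^2 + 3*g - 10)/(g^2 + 2*g + 1)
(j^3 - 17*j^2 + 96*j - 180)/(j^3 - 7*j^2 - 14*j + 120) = (j - 6)/(j + 4)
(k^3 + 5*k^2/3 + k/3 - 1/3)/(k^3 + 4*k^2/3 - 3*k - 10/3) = (3*k^2 + 2*k - 1)/(3*k^2 + k - 10)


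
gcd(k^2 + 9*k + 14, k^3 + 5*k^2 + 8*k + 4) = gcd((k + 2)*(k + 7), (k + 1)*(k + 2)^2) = k + 2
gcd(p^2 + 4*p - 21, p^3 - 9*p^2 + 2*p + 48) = p - 3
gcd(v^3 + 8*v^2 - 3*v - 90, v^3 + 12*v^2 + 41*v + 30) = v^2 + 11*v + 30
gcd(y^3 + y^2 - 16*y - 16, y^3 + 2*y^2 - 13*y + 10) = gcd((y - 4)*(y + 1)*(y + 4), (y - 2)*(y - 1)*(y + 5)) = 1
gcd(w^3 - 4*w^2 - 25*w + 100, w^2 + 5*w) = w + 5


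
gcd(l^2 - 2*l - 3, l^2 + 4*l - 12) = 1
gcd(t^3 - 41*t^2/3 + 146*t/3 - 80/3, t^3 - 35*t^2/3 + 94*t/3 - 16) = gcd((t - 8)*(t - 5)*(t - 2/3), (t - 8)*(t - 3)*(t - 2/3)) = t^2 - 26*t/3 + 16/3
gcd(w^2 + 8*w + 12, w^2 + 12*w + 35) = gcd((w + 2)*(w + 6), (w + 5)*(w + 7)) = 1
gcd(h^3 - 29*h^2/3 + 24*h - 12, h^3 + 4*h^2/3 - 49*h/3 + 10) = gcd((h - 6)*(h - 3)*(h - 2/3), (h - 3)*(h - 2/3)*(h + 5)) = h^2 - 11*h/3 + 2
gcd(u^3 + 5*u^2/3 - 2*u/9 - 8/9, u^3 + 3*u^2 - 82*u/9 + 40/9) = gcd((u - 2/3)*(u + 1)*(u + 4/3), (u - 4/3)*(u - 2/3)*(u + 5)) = u - 2/3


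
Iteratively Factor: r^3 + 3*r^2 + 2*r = (r + 1)*(r^2 + 2*r) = (r + 1)*(r + 2)*(r)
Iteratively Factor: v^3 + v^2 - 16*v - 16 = (v + 4)*(v^2 - 3*v - 4) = (v + 1)*(v + 4)*(v - 4)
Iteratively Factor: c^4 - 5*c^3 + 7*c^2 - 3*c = (c - 1)*(c^3 - 4*c^2 + 3*c) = (c - 3)*(c - 1)*(c^2 - c) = (c - 3)*(c - 1)^2*(c)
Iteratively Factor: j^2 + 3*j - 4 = (j + 4)*(j - 1)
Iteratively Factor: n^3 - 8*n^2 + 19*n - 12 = (n - 1)*(n^2 - 7*n + 12) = (n - 3)*(n - 1)*(n - 4)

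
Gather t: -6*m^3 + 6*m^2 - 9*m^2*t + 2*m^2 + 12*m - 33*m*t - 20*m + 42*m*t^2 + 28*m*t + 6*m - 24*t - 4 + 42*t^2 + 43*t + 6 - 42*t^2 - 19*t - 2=-6*m^3 + 8*m^2 + 42*m*t^2 - 2*m + t*(-9*m^2 - 5*m)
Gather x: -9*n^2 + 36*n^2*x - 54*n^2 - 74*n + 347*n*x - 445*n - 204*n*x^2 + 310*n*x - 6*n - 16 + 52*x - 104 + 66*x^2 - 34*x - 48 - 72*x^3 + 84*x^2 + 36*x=-63*n^2 - 525*n - 72*x^3 + x^2*(150 - 204*n) + x*(36*n^2 + 657*n + 54) - 168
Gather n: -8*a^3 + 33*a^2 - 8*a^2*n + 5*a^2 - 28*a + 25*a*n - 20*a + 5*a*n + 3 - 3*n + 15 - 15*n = -8*a^3 + 38*a^2 - 48*a + n*(-8*a^2 + 30*a - 18) + 18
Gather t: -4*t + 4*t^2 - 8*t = 4*t^2 - 12*t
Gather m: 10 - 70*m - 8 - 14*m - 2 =-84*m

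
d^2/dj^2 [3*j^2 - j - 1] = 6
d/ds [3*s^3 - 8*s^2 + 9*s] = 9*s^2 - 16*s + 9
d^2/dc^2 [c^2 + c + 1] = 2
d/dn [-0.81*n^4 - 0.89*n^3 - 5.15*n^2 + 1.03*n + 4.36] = -3.24*n^3 - 2.67*n^2 - 10.3*n + 1.03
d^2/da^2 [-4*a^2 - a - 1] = -8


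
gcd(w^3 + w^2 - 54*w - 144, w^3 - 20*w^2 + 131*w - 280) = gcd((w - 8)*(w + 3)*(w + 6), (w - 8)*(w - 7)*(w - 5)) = w - 8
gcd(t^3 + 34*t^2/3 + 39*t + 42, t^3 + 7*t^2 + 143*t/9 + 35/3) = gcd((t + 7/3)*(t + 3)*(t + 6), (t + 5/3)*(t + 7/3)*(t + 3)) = t^2 + 16*t/3 + 7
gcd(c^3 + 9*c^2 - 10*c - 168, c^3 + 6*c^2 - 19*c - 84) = c^2 + 3*c - 28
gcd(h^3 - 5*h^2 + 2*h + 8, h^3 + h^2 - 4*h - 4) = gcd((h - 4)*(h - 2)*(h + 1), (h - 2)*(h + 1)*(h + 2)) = h^2 - h - 2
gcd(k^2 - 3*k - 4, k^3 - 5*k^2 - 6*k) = k + 1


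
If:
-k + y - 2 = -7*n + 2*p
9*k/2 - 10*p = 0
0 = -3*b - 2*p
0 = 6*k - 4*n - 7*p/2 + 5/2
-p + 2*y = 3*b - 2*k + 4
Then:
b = 210/739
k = -700/739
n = -625/1478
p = -315/739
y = 4671/1478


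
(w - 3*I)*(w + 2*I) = w^2 - I*w + 6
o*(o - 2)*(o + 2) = o^3 - 4*o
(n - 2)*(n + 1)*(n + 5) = n^3 + 4*n^2 - 7*n - 10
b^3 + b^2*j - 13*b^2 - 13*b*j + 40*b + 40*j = (b - 8)*(b - 5)*(b + j)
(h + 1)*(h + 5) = h^2 + 6*h + 5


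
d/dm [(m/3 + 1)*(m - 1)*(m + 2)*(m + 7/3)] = 4*m^3/3 + 19*m^2/3 + 62*m/9 - 11/9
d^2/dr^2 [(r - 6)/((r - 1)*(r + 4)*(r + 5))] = 2*(3*r^5 - 12*r^4 - 331*r^3 - 1230*r^2 - 1464*r - 1466)/(r^9 + 24*r^8 + 225*r^7 + 980*r^6 + 1515*r^5 - 2256*r^4 - 8029*r^3 + 2340*r^2 + 13200*r - 8000)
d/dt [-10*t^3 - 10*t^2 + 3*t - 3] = -30*t^2 - 20*t + 3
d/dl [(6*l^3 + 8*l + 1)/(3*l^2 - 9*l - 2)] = (18*l^4 - 108*l^3 - 60*l^2 - 6*l - 7)/(9*l^4 - 54*l^3 + 69*l^2 + 36*l + 4)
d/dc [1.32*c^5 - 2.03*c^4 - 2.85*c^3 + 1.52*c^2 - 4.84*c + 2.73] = 6.6*c^4 - 8.12*c^3 - 8.55*c^2 + 3.04*c - 4.84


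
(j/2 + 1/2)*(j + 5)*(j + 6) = j^3/2 + 6*j^2 + 41*j/2 + 15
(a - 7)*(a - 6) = a^2 - 13*a + 42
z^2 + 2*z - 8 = (z - 2)*(z + 4)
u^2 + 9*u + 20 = (u + 4)*(u + 5)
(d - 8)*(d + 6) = d^2 - 2*d - 48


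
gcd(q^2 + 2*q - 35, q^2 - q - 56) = q + 7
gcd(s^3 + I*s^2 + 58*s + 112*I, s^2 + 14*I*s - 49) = s + 7*I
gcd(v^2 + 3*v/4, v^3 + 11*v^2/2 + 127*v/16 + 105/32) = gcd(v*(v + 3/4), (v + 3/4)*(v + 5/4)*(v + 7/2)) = v + 3/4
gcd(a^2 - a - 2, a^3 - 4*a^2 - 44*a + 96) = a - 2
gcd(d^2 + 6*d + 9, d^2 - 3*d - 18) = d + 3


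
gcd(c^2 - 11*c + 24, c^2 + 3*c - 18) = c - 3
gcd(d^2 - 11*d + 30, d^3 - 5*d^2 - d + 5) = d - 5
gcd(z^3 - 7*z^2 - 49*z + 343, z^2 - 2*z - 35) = z - 7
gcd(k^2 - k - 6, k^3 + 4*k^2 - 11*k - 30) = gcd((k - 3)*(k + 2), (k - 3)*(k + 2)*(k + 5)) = k^2 - k - 6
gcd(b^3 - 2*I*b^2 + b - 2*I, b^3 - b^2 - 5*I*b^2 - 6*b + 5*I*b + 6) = b - 2*I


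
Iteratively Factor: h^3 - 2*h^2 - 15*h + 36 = (h - 3)*(h^2 + h - 12) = (h - 3)*(h + 4)*(h - 3)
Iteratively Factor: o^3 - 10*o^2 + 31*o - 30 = (o - 3)*(o^2 - 7*o + 10) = (o - 3)*(o - 2)*(o - 5)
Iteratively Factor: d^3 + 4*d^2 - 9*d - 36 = (d - 3)*(d^2 + 7*d + 12) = (d - 3)*(d + 4)*(d + 3)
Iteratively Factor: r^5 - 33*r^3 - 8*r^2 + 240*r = (r - 5)*(r^4 + 5*r^3 - 8*r^2 - 48*r) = (r - 5)*(r - 3)*(r^3 + 8*r^2 + 16*r) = r*(r - 5)*(r - 3)*(r^2 + 8*r + 16) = r*(r - 5)*(r - 3)*(r + 4)*(r + 4)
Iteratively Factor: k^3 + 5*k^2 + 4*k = (k)*(k^2 + 5*k + 4) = k*(k + 4)*(k + 1)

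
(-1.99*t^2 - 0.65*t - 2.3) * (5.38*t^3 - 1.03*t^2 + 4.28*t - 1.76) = -10.7062*t^5 - 1.4473*t^4 - 20.2217*t^3 + 3.0894*t^2 - 8.7*t + 4.048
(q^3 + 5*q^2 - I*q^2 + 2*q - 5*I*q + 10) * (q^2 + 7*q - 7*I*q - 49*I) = q^5 + 12*q^4 - 8*I*q^4 + 30*q^3 - 96*I*q^3 - 60*q^2 - 294*I*q^2 - 175*q - 168*I*q - 490*I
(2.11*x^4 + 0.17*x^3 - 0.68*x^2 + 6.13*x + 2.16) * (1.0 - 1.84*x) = -3.8824*x^5 + 1.7972*x^4 + 1.4212*x^3 - 11.9592*x^2 + 2.1556*x + 2.16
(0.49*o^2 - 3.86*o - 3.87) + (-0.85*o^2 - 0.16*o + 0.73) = -0.36*o^2 - 4.02*o - 3.14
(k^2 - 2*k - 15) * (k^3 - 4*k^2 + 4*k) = k^5 - 6*k^4 - 3*k^3 + 52*k^2 - 60*k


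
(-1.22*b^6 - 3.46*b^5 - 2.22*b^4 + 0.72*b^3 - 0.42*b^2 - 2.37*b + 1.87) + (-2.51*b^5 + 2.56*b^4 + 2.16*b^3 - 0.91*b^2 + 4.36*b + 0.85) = -1.22*b^6 - 5.97*b^5 + 0.34*b^4 + 2.88*b^3 - 1.33*b^2 + 1.99*b + 2.72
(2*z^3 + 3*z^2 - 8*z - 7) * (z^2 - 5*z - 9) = 2*z^5 - 7*z^4 - 41*z^3 + 6*z^2 + 107*z + 63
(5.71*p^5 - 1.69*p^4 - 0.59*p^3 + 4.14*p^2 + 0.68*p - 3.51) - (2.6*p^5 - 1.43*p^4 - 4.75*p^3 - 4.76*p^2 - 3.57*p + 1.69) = 3.11*p^5 - 0.26*p^4 + 4.16*p^3 + 8.9*p^2 + 4.25*p - 5.2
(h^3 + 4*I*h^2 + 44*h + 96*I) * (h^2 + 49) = h^5 + 4*I*h^4 + 93*h^3 + 292*I*h^2 + 2156*h + 4704*I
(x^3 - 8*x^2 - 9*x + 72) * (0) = 0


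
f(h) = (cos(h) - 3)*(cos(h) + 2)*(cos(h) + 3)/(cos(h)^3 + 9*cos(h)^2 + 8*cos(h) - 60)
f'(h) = (cos(h) - 3)*(cos(h) + 2)*(cos(h) + 3)*(3*sin(h)*cos(h)^2 + 18*sin(h)*cos(h) + 8*sin(h))/(cos(h)^3 + 9*cos(h)^2 + 8*cos(h) - 60)^2 - (cos(h) - 3)*(cos(h) + 2)*sin(h)/(cos(h)^3 + 9*cos(h)^2 + 8*cos(h) - 60) - (cos(h) - 3)*(cos(h) + 3)*sin(h)/(cos(h)^3 + 9*cos(h)^2 + 8*cos(h) - 60) - (cos(h) + 2)*(cos(h) + 3)*sin(h)/(cos(h)^3 + 9*cos(h)^2 + 8*cos(h) - 60) = (-7*cos(h)^4 - 34*cos(h)^3 + 29*cos(h)^2 - 84*cos(h) - 684)*sin(h)/((cos(h) - 2)^2*(cos(h) + 5)^2*(cos(h) + 6)^2)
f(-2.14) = 0.21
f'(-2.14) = 0.14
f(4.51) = 0.26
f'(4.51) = 0.17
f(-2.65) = 0.15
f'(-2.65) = 0.07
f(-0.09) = 0.57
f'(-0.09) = 0.04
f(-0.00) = 0.57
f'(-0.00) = 0.00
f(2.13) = 0.21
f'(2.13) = -0.14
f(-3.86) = 0.17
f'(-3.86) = -0.10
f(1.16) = 0.38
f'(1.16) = -0.21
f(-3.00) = 0.13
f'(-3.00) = 0.02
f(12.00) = 0.51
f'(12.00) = 0.19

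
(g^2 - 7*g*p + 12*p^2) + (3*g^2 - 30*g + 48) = 4*g^2 - 7*g*p - 30*g + 12*p^2 + 48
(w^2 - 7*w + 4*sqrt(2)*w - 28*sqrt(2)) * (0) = 0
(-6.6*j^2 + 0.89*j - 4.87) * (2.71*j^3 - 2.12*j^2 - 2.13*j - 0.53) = -17.886*j^5 + 16.4039*j^4 - 1.0265*j^3 + 11.9267*j^2 + 9.9014*j + 2.5811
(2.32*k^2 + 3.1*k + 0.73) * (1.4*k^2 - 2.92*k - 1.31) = 3.248*k^4 - 2.4344*k^3 - 11.0692*k^2 - 6.1926*k - 0.9563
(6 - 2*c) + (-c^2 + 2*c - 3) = 3 - c^2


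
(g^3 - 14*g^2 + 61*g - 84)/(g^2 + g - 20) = (g^2 - 10*g + 21)/(g + 5)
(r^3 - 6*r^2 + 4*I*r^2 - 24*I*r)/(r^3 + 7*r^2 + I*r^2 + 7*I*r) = (r^2 + r*(-6 + 4*I) - 24*I)/(r^2 + r*(7 + I) + 7*I)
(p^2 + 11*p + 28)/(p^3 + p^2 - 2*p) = (p^2 + 11*p + 28)/(p*(p^2 + p - 2))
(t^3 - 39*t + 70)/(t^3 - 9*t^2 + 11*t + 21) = (t^3 - 39*t + 70)/(t^3 - 9*t^2 + 11*t + 21)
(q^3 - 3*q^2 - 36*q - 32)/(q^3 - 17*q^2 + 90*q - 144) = (q^2 + 5*q + 4)/(q^2 - 9*q + 18)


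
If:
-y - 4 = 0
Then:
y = -4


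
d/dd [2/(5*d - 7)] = -10/(5*d - 7)^2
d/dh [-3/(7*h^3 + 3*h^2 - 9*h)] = 9*(7*h^2 + 2*h - 3)/(h^2*(7*h^2 + 3*h - 9)^2)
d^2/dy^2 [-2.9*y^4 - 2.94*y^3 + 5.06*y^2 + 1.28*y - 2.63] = -34.8*y^2 - 17.64*y + 10.12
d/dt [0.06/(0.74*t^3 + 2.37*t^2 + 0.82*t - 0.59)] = (-0.1332*t^2 - 0.2844*t - 0.0492)/(0.74*t^3 + 2.37*t^2 + 0.82*t - 0.59)^2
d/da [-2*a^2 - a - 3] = -4*a - 1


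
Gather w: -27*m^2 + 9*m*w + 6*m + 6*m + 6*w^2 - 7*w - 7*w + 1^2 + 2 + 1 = -27*m^2 + 12*m + 6*w^2 + w*(9*m - 14) + 4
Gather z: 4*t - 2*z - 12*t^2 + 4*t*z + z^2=-12*t^2 + 4*t + z^2 + z*(4*t - 2)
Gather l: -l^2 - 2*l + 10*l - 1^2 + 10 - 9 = -l^2 + 8*l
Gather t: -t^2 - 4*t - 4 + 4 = -t^2 - 4*t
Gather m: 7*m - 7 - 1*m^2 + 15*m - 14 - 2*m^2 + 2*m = -3*m^2 + 24*m - 21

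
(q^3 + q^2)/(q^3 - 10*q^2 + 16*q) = q*(q + 1)/(q^2 - 10*q + 16)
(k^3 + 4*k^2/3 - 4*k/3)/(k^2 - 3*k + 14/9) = 3*k*(k + 2)/(3*k - 7)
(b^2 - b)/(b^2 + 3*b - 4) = b/(b + 4)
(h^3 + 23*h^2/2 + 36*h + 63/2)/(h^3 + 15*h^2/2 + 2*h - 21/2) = (h + 3)/(h - 1)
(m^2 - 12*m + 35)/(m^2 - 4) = (m^2 - 12*m + 35)/(m^2 - 4)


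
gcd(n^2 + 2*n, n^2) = n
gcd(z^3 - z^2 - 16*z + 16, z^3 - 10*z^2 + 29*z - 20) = z^2 - 5*z + 4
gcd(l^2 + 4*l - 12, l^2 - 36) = l + 6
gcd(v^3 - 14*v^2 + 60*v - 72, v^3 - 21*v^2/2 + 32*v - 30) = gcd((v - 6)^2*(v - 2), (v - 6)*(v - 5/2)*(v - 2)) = v^2 - 8*v + 12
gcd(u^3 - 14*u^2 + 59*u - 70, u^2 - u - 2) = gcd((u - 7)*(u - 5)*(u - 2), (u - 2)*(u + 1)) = u - 2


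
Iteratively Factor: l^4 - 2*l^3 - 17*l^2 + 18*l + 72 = (l - 3)*(l^3 + l^2 - 14*l - 24) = (l - 3)*(l + 3)*(l^2 - 2*l - 8) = (l - 4)*(l - 3)*(l + 3)*(l + 2)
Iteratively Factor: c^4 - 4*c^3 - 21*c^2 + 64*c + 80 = (c + 1)*(c^3 - 5*c^2 - 16*c + 80) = (c - 4)*(c + 1)*(c^2 - c - 20) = (c - 4)*(c + 1)*(c + 4)*(c - 5)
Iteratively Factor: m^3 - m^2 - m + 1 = (m + 1)*(m^2 - 2*m + 1) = (m - 1)*(m + 1)*(m - 1)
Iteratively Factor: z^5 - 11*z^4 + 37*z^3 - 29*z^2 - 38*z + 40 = (z + 1)*(z^4 - 12*z^3 + 49*z^2 - 78*z + 40) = (z - 5)*(z + 1)*(z^3 - 7*z^2 + 14*z - 8) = (z - 5)*(z - 1)*(z + 1)*(z^2 - 6*z + 8) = (z - 5)*(z - 4)*(z - 1)*(z + 1)*(z - 2)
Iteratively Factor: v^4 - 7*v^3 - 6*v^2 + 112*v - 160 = (v - 2)*(v^3 - 5*v^2 - 16*v + 80) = (v - 5)*(v - 2)*(v^2 - 16) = (v - 5)*(v - 2)*(v + 4)*(v - 4)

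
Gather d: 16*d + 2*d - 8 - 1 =18*d - 9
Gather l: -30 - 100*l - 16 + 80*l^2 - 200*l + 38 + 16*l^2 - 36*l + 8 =96*l^2 - 336*l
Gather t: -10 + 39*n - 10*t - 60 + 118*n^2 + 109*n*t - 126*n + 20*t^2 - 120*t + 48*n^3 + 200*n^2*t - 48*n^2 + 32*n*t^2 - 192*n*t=48*n^3 + 70*n^2 - 87*n + t^2*(32*n + 20) + t*(200*n^2 - 83*n - 130) - 70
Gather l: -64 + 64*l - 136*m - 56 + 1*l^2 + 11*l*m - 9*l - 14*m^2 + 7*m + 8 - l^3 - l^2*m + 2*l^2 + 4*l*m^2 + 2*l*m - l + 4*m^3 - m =-l^3 + l^2*(3 - m) + l*(4*m^2 + 13*m + 54) + 4*m^3 - 14*m^2 - 130*m - 112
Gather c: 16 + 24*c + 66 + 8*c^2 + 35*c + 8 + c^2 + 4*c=9*c^2 + 63*c + 90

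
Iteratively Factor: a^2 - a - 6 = (a - 3)*(a + 2)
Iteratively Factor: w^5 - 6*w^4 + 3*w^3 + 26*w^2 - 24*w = (w - 1)*(w^4 - 5*w^3 - 2*w^2 + 24*w) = w*(w - 1)*(w^3 - 5*w^2 - 2*w + 24) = w*(w - 4)*(w - 1)*(w^2 - w - 6) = w*(w - 4)*(w - 3)*(w - 1)*(w + 2)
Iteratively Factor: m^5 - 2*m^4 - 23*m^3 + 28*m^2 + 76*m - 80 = (m + 4)*(m^4 - 6*m^3 + m^2 + 24*m - 20) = (m - 2)*(m + 4)*(m^3 - 4*m^2 - 7*m + 10) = (m - 2)*(m - 1)*(m + 4)*(m^2 - 3*m - 10) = (m - 5)*(m - 2)*(m - 1)*(m + 4)*(m + 2)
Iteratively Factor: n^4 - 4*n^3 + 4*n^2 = (n - 2)*(n^3 - 2*n^2) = (n - 2)^2*(n^2) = n*(n - 2)^2*(n)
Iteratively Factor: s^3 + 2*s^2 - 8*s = (s - 2)*(s^2 + 4*s) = s*(s - 2)*(s + 4)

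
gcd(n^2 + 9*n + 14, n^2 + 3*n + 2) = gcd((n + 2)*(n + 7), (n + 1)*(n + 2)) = n + 2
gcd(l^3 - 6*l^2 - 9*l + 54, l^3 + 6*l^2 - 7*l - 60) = l - 3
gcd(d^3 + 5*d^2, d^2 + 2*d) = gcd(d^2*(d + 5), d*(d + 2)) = d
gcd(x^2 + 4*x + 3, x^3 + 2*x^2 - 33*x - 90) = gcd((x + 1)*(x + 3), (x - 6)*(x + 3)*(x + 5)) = x + 3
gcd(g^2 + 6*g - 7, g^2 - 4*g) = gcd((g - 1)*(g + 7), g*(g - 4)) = 1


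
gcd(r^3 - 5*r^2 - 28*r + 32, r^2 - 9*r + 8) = r^2 - 9*r + 8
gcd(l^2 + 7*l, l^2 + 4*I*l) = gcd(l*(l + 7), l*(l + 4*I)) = l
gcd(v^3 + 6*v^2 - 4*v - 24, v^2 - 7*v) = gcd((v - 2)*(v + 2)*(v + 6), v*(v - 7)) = 1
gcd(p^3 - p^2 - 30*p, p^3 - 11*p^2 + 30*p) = p^2 - 6*p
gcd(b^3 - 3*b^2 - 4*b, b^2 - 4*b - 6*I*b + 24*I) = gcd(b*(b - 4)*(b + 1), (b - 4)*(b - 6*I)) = b - 4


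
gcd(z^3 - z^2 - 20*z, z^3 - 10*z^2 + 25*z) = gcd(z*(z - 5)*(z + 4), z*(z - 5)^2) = z^2 - 5*z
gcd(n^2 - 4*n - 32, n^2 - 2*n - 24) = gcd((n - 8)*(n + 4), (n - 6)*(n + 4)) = n + 4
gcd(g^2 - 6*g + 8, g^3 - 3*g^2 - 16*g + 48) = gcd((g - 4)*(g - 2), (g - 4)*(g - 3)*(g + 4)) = g - 4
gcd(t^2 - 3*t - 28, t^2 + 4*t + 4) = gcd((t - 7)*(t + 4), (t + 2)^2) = 1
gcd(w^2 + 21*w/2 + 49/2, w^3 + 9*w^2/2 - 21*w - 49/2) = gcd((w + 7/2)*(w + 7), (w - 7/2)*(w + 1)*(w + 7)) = w + 7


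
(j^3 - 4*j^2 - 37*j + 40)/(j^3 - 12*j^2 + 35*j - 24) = (j + 5)/(j - 3)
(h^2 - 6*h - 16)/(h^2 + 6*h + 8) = (h - 8)/(h + 4)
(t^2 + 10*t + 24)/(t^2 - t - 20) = (t + 6)/(t - 5)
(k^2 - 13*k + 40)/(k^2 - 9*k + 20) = (k - 8)/(k - 4)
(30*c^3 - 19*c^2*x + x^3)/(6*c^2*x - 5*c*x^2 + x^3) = (5*c + x)/x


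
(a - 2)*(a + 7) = a^2 + 5*a - 14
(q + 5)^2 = q^2 + 10*q + 25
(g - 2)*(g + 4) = g^2 + 2*g - 8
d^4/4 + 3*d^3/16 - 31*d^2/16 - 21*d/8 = d*(d/4 + 1/2)*(d - 3)*(d + 7/4)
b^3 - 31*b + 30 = (b - 5)*(b - 1)*(b + 6)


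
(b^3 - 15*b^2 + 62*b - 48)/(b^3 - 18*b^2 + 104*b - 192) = (b - 1)/(b - 4)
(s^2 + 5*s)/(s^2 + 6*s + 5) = s/(s + 1)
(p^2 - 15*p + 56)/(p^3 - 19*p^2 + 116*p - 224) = 1/(p - 4)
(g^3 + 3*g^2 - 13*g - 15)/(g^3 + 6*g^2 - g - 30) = (g^2 - 2*g - 3)/(g^2 + g - 6)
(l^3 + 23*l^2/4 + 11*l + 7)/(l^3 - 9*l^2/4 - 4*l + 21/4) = (l^2 + 4*l + 4)/(l^2 - 4*l + 3)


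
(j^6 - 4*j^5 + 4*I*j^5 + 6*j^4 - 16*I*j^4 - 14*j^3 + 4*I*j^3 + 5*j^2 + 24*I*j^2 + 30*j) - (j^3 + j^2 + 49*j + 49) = j^6 - 4*j^5 + 4*I*j^5 + 6*j^4 - 16*I*j^4 - 15*j^3 + 4*I*j^3 + 4*j^2 + 24*I*j^2 - 19*j - 49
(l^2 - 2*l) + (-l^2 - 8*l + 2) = 2 - 10*l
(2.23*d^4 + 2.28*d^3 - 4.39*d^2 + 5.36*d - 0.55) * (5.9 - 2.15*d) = -4.7945*d^5 + 8.255*d^4 + 22.8905*d^3 - 37.425*d^2 + 32.8065*d - 3.245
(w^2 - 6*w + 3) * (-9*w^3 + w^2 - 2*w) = -9*w^5 + 55*w^4 - 35*w^3 + 15*w^2 - 6*w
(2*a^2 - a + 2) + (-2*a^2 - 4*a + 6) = 8 - 5*a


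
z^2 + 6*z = z*(z + 6)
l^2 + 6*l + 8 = (l + 2)*(l + 4)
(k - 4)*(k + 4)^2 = k^3 + 4*k^2 - 16*k - 64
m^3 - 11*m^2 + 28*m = m*(m - 7)*(m - 4)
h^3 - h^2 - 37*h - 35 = (h - 7)*(h + 1)*(h + 5)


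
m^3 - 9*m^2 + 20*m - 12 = (m - 6)*(m - 2)*(m - 1)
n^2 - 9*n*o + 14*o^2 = (n - 7*o)*(n - 2*o)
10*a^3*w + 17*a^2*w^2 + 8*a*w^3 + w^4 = w*(a + w)*(2*a + w)*(5*a + w)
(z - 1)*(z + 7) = z^2 + 6*z - 7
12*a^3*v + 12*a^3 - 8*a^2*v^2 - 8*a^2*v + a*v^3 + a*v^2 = (-6*a + v)*(-2*a + v)*(a*v + a)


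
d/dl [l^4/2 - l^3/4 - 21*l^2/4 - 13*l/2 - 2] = 2*l^3 - 3*l^2/4 - 21*l/2 - 13/2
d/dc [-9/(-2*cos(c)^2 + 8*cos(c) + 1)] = 36*(cos(c) - 2)*sin(c)/(8*cos(c) - cos(2*c))^2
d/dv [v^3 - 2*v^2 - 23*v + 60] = 3*v^2 - 4*v - 23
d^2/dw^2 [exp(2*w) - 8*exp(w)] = 4*(exp(w) - 2)*exp(w)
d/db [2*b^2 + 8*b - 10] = 4*b + 8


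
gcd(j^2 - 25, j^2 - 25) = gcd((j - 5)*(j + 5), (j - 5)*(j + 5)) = j^2 - 25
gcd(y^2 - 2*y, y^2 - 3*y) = y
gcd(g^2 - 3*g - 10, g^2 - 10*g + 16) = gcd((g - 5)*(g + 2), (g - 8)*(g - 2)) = 1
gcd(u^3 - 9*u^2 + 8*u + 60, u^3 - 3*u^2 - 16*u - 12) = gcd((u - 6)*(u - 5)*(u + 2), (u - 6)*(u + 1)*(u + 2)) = u^2 - 4*u - 12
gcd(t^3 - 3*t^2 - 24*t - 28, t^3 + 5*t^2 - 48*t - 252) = t - 7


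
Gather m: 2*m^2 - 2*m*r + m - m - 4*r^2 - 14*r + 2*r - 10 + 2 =2*m^2 - 2*m*r - 4*r^2 - 12*r - 8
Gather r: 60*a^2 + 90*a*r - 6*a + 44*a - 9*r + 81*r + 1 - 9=60*a^2 + 38*a + r*(90*a + 72) - 8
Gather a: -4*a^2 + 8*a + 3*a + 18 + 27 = -4*a^2 + 11*a + 45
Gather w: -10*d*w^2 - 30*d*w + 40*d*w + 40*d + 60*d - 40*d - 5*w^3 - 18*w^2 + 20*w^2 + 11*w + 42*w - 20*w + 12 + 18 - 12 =60*d - 5*w^3 + w^2*(2 - 10*d) + w*(10*d + 33) + 18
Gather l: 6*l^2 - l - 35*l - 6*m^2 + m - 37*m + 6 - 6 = 6*l^2 - 36*l - 6*m^2 - 36*m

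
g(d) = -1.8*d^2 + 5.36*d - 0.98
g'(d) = 5.36 - 3.6*d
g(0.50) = 1.25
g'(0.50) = 3.56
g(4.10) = -9.26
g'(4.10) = -9.40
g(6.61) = -44.20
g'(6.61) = -18.44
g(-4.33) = -57.94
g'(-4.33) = 20.95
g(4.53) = -13.64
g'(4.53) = -10.95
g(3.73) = -6.03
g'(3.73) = -8.07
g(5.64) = -28.01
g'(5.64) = -14.94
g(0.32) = 0.55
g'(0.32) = 4.21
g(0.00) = -0.98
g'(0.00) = 5.36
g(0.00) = -0.98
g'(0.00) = 5.36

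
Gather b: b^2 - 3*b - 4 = b^2 - 3*b - 4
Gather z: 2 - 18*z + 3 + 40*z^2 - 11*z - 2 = 40*z^2 - 29*z + 3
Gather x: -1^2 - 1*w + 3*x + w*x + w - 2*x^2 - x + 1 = -2*x^2 + x*(w + 2)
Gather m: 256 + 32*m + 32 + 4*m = 36*m + 288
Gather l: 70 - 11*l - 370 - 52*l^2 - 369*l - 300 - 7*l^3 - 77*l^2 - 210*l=-7*l^3 - 129*l^2 - 590*l - 600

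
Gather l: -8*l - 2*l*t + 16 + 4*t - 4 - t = l*(-2*t - 8) + 3*t + 12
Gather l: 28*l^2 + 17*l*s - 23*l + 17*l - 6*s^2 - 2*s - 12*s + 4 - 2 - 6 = 28*l^2 + l*(17*s - 6) - 6*s^2 - 14*s - 4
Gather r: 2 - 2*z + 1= 3 - 2*z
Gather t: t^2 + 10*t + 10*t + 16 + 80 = t^2 + 20*t + 96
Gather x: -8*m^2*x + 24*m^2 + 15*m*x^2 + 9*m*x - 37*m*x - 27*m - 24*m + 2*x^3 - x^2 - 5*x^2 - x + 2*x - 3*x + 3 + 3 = 24*m^2 - 51*m + 2*x^3 + x^2*(15*m - 6) + x*(-8*m^2 - 28*m - 2) + 6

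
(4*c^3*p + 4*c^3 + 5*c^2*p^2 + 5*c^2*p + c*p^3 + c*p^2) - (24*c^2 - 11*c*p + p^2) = 4*c^3*p + 4*c^3 + 5*c^2*p^2 + 5*c^2*p - 24*c^2 + c*p^3 + c*p^2 + 11*c*p - p^2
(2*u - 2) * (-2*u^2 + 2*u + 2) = -4*u^3 + 8*u^2 - 4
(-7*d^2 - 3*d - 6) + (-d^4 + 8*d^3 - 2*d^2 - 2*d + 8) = -d^4 + 8*d^3 - 9*d^2 - 5*d + 2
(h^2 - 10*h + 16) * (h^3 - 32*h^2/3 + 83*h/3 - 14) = h^5 - 62*h^4/3 + 451*h^3/3 - 1384*h^2/3 + 1748*h/3 - 224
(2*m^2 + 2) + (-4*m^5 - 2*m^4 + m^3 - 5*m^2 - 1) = -4*m^5 - 2*m^4 + m^3 - 3*m^2 + 1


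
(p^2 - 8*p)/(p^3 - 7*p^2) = (p - 8)/(p*(p - 7))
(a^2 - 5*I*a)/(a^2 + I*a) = (a - 5*I)/(a + I)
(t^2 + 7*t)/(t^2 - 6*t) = (t + 7)/(t - 6)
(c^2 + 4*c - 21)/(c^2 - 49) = (c - 3)/(c - 7)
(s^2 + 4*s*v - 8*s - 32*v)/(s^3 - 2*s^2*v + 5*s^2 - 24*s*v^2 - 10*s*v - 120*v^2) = (s - 8)/(s^2 - 6*s*v + 5*s - 30*v)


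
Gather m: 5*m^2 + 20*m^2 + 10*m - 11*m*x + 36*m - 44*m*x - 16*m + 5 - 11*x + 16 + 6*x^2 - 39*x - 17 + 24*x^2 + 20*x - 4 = 25*m^2 + m*(30 - 55*x) + 30*x^2 - 30*x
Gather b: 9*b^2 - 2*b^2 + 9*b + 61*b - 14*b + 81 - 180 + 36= 7*b^2 + 56*b - 63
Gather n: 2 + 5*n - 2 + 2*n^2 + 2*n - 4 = 2*n^2 + 7*n - 4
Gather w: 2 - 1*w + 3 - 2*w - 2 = 3 - 3*w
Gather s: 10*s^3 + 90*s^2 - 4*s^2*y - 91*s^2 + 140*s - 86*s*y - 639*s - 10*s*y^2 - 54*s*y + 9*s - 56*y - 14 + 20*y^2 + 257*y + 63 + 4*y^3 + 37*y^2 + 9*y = 10*s^3 + s^2*(-4*y - 1) + s*(-10*y^2 - 140*y - 490) + 4*y^3 + 57*y^2 + 210*y + 49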